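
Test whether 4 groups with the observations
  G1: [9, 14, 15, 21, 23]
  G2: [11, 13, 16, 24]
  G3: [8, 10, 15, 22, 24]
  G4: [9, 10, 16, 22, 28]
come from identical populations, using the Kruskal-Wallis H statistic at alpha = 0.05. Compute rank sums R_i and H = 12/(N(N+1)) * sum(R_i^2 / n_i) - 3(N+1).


Step 1: Combine all N = 19 observations and assign midranks.
sorted (value, group, rank): (8,G3,1), (9,G1,2.5), (9,G4,2.5), (10,G3,4.5), (10,G4,4.5), (11,G2,6), (13,G2,7), (14,G1,8), (15,G1,9.5), (15,G3,9.5), (16,G2,11.5), (16,G4,11.5), (21,G1,13), (22,G3,14.5), (22,G4,14.5), (23,G1,16), (24,G2,17.5), (24,G3,17.5), (28,G4,19)
Step 2: Sum ranks within each group.
R_1 = 49 (n_1 = 5)
R_2 = 42 (n_2 = 4)
R_3 = 47 (n_3 = 5)
R_4 = 52 (n_4 = 5)
Step 3: H = 12/(N(N+1)) * sum(R_i^2/n_i) - 3(N+1)
     = 12/(19*20) * (49^2/5 + 42^2/4 + 47^2/5 + 52^2/5) - 3*20
     = 0.031579 * 1903.8 - 60
     = 0.120000.
Step 4: Ties present; correction factor C = 1 - 36/(19^3 - 19) = 0.994737. Corrected H = 0.120000 / 0.994737 = 0.120635.
Step 5: Under H0, H ~ chi^2(3); p-value = 0.989251.
Step 6: alpha = 0.05. fail to reject H0.

H = 0.1206, df = 3, p = 0.989251, fail to reject H0.


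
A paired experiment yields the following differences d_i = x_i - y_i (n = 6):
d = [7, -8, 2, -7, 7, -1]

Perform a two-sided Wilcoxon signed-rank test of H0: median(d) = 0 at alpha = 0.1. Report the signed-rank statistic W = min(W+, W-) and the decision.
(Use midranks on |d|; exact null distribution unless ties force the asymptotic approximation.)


Step 1: Drop any zero differences (none here) and take |d_i|.
|d| = [7, 8, 2, 7, 7, 1]
Step 2: Midrank |d_i| (ties get averaged ranks).
ranks: |7|->4, |8|->6, |2|->2, |7|->4, |7|->4, |1|->1
Step 3: Attach original signs; sum ranks with positive sign and with negative sign.
W+ = 4 + 2 + 4 = 10
W- = 6 + 4 + 1 = 11
(Check: W+ + W- = 21 should equal n(n+1)/2 = 21.)
Step 4: Test statistic W = min(W+, W-) = 10.
Step 5: Ties in |d|, so use the tie-corrected normal approximation.
        E[W] = n(n+1)/4 = 6*7/4 = 10.5.
        Tie groups: |d|=7 (t=3); sum(t^3 - t) = 24.
        Var[W] = n(n+1)(2n+1)/24 - sum(t^3-t)/48 = 546/24 - 24/48 = 22.25.
        z = (W - E[W]) / sqrt(Var[W]) = (10 - 10.5) / 4.7170 = -0.1060.
        Two-sided p = 2*Phi(z) = 0.915583.
Step 6: alpha = 0.1. fail to reject H0.

W+ = 10, W- = 11, W = min = 10, p = 0.915583, fail to reject H0.


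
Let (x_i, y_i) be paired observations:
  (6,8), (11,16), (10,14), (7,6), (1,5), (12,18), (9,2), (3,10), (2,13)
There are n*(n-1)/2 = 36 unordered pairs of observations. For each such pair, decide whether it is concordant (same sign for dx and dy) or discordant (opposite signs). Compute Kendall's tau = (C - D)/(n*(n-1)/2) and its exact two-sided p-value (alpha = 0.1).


Step 1: Enumerate the 36 unordered pairs (i,j) with i<j and classify each by sign(x_j-x_i) * sign(y_j-y_i).
  (1,2):dx=+5,dy=+8->C; (1,3):dx=+4,dy=+6->C; (1,4):dx=+1,dy=-2->D; (1,5):dx=-5,dy=-3->C
  (1,6):dx=+6,dy=+10->C; (1,7):dx=+3,dy=-6->D; (1,8):dx=-3,dy=+2->D; (1,9):dx=-4,dy=+5->D
  (2,3):dx=-1,dy=-2->C; (2,4):dx=-4,dy=-10->C; (2,5):dx=-10,dy=-11->C; (2,6):dx=+1,dy=+2->C
  (2,7):dx=-2,dy=-14->C; (2,8):dx=-8,dy=-6->C; (2,9):dx=-9,dy=-3->C; (3,4):dx=-3,dy=-8->C
  (3,5):dx=-9,dy=-9->C; (3,6):dx=+2,dy=+4->C; (3,7):dx=-1,dy=-12->C; (3,8):dx=-7,dy=-4->C
  (3,9):dx=-8,dy=-1->C; (4,5):dx=-6,dy=-1->C; (4,6):dx=+5,dy=+12->C; (4,7):dx=+2,dy=-4->D
  (4,8):dx=-4,dy=+4->D; (4,9):dx=-5,dy=+7->D; (5,6):dx=+11,dy=+13->C; (5,7):dx=+8,dy=-3->D
  (5,8):dx=+2,dy=+5->C; (5,9):dx=+1,dy=+8->C; (6,7):dx=-3,dy=-16->C; (6,8):dx=-9,dy=-8->C
  (6,9):dx=-10,dy=-5->C; (7,8):dx=-6,dy=+8->D; (7,9):dx=-7,dy=+11->D; (8,9):dx=-1,dy=+3->D
Step 2: C = 25, D = 11, total pairs = 36.
Step 3: tau = (C - D)/(n(n-1)/2) = (25 - 11)/36 = 0.388889.
Step 4: Exact two-sided p-value (enumerate n! = 362880 permutations of y under H0): p = 0.180181.
Step 5: alpha = 0.1. fail to reject H0.

tau_b = 0.3889 (C=25, D=11), p = 0.180181, fail to reject H0.


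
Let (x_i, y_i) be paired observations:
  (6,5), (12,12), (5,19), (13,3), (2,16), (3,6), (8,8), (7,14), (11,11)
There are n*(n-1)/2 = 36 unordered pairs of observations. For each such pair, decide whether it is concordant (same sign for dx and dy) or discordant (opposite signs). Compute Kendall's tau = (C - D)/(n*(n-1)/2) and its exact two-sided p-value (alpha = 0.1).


Step 1: Enumerate the 36 unordered pairs (i,j) with i<j and classify each by sign(x_j-x_i) * sign(y_j-y_i).
  (1,2):dx=+6,dy=+7->C; (1,3):dx=-1,dy=+14->D; (1,4):dx=+7,dy=-2->D; (1,5):dx=-4,dy=+11->D
  (1,6):dx=-3,dy=+1->D; (1,7):dx=+2,dy=+3->C; (1,8):dx=+1,dy=+9->C; (1,9):dx=+5,dy=+6->C
  (2,3):dx=-7,dy=+7->D; (2,4):dx=+1,dy=-9->D; (2,5):dx=-10,dy=+4->D; (2,6):dx=-9,dy=-6->C
  (2,7):dx=-4,dy=-4->C; (2,8):dx=-5,dy=+2->D; (2,9):dx=-1,dy=-1->C; (3,4):dx=+8,dy=-16->D
  (3,5):dx=-3,dy=-3->C; (3,6):dx=-2,dy=-13->C; (3,7):dx=+3,dy=-11->D; (3,8):dx=+2,dy=-5->D
  (3,9):dx=+6,dy=-8->D; (4,5):dx=-11,dy=+13->D; (4,6):dx=-10,dy=+3->D; (4,7):dx=-5,dy=+5->D
  (4,8):dx=-6,dy=+11->D; (4,9):dx=-2,dy=+8->D; (5,6):dx=+1,dy=-10->D; (5,7):dx=+6,dy=-8->D
  (5,8):dx=+5,dy=-2->D; (5,9):dx=+9,dy=-5->D; (6,7):dx=+5,dy=+2->C; (6,8):dx=+4,dy=+8->C
  (6,9):dx=+8,dy=+5->C; (7,8):dx=-1,dy=+6->D; (7,9):dx=+3,dy=+3->C; (8,9):dx=+4,dy=-3->D
Step 2: C = 13, D = 23, total pairs = 36.
Step 3: tau = (C - D)/(n(n-1)/2) = (13 - 23)/36 = -0.277778.
Step 4: Exact two-sided p-value (enumerate n! = 362880 permutations of y under H0): p = 0.358488.
Step 5: alpha = 0.1. fail to reject H0.

tau_b = -0.2778 (C=13, D=23), p = 0.358488, fail to reject H0.


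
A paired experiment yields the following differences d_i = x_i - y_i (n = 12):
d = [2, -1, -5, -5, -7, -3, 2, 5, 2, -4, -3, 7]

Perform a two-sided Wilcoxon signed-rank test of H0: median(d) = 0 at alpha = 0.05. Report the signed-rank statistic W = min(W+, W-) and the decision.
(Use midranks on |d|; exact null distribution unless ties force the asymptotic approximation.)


Step 1: Drop any zero differences (none here) and take |d_i|.
|d| = [2, 1, 5, 5, 7, 3, 2, 5, 2, 4, 3, 7]
Step 2: Midrank |d_i| (ties get averaged ranks).
ranks: |2|->3, |1|->1, |5|->9, |5|->9, |7|->11.5, |3|->5.5, |2|->3, |5|->9, |2|->3, |4|->7, |3|->5.5, |7|->11.5
Step 3: Attach original signs; sum ranks with positive sign and with negative sign.
W+ = 3 + 3 + 9 + 3 + 11.5 = 29.5
W- = 1 + 9 + 9 + 11.5 + 5.5 + 7 + 5.5 = 48.5
(Check: W+ + W- = 78 should equal n(n+1)/2 = 78.)
Step 4: Test statistic W = min(W+, W-) = 29.5.
Step 5: Ties in |d|, so use the tie-corrected normal approximation.
        E[W] = n(n+1)/4 = 12*13/4 = 39.
        Tie groups: |d|=2 (t=3), |d|=3 (t=2), |d|=5 (t=3), |d|=7 (t=2); sum(t^3 - t) = 60.
        Var[W] = n(n+1)(2n+1)/24 - sum(t^3-t)/48 = 3900/24 - 60/48 = 161.25.
        z = (W - E[W]) / sqrt(Var[W]) = (29.5 - 39) / 12.6984 = -0.7481.
        Two-sided p = 2*Phi(z) = 0.454385.
Step 6: alpha = 0.05. fail to reject H0.

W+ = 29.5, W- = 48.5, W = min = 29.5, p = 0.454385, fail to reject H0.


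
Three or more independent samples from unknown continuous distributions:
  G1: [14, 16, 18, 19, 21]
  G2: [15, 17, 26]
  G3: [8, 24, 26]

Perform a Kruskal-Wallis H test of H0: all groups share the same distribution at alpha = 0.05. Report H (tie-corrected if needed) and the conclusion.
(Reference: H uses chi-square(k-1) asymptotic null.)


Step 1: Combine all N = 11 observations and assign midranks.
sorted (value, group, rank): (8,G3,1), (14,G1,2), (15,G2,3), (16,G1,4), (17,G2,5), (18,G1,6), (19,G1,7), (21,G1,8), (24,G3,9), (26,G2,10.5), (26,G3,10.5)
Step 2: Sum ranks within each group.
R_1 = 27 (n_1 = 5)
R_2 = 18.5 (n_2 = 3)
R_3 = 20.5 (n_3 = 3)
Step 3: H = 12/(N(N+1)) * sum(R_i^2/n_i) - 3(N+1)
     = 12/(11*12) * (27^2/5 + 18.5^2/3 + 20.5^2/3) - 3*12
     = 0.090909 * 399.967 - 36
     = 0.360606.
Step 4: Ties present; correction factor C = 1 - 6/(11^3 - 11) = 0.995455. Corrected H = 0.360606 / 0.995455 = 0.362253.
Step 5: Under H0, H ~ chi^2(2); p-value = 0.834330.
Step 6: alpha = 0.05. fail to reject H0.

H = 0.3623, df = 2, p = 0.834330, fail to reject H0.


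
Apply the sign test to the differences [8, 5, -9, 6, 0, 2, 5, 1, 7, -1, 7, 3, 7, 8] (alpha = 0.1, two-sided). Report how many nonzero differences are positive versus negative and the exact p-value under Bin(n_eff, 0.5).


Step 1: Discard zero differences. Original n = 14; n_eff = number of nonzero differences = 13.
Nonzero differences (with sign): +8, +5, -9, +6, +2, +5, +1, +7, -1, +7, +3, +7, +8
Step 2: Count signs: positive = 11, negative = 2.
Step 3: Under H0: P(positive) = 0.5, so the number of positives S ~ Bin(13, 0.5).
Step 4: Two-sided exact p-value = sum of Bin(13,0.5) probabilities at or below the observed probability = 0.022461.
Step 5: alpha = 0.1. reject H0.

n_eff = 13, pos = 11, neg = 2, p = 0.022461, reject H0.


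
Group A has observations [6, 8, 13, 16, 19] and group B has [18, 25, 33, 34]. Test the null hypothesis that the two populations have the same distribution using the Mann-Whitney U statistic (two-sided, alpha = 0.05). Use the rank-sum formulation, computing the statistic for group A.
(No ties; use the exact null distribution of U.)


Step 1: Combine and sort all 9 observations; assign midranks.
sorted (value, group): (6,X), (8,X), (13,X), (16,X), (18,Y), (19,X), (25,Y), (33,Y), (34,Y)
ranks: 6->1, 8->2, 13->3, 16->4, 18->5, 19->6, 25->7, 33->8, 34->9
Step 2: Rank sum for X: R1 = 1 + 2 + 3 + 4 + 6 = 16.
Step 3: U_X = R1 - n1(n1+1)/2 = 16 - 5*6/2 = 16 - 15 = 1.
       U_Y = n1*n2 - U_X = 20 - 1 = 19.
Step 4: No ties, so the exact null distribution of U (based on enumerating the C(9,5) = 126 equally likely rank assignments) gives the two-sided p-value.
Step 5: p-value = 0.031746; compare to alpha = 0.05. reject H0.

U_X = 1, p = 0.031746, reject H0 at alpha = 0.05.


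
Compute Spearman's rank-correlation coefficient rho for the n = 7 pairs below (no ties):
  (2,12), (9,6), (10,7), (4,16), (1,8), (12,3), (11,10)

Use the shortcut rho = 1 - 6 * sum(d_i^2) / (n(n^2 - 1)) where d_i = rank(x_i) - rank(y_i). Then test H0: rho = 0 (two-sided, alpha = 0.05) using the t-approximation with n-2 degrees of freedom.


Step 1: Rank x and y separately (midranks; no ties here).
rank(x): 2->2, 9->4, 10->5, 4->3, 1->1, 12->7, 11->6
rank(y): 12->6, 6->2, 7->3, 16->7, 8->4, 3->1, 10->5
Step 2: d_i = R_x(i) - R_y(i); compute d_i^2.
  (2-6)^2=16, (4-2)^2=4, (5-3)^2=4, (3-7)^2=16, (1-4)^2=9, (7-1)^2=36, (6-5)^2=1
sum(d^2) = 86.
Step 3: rho = 1 - 6*86 / (7*(7^2 - 1)) = 1 - 516/336 = -0.535714.
Step 4: Under H0, t = rho * sqrt((n-2)/(1-rho^2)) = -1.4186 ~ t(5).
Step 5: Two-sided p-value from the t-distribution with 5 df = 0.215217.
Step 6: alpha = 0.05. fail to reject H0.

rho = -0.5357, p = 0.215217, fail to reject H0 at alpha = 0.05.


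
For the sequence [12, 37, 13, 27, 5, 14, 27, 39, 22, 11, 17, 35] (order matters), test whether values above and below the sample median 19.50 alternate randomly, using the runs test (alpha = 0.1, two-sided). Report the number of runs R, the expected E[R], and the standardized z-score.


Step 1: Compute median = 19.50; label A = above, B = below.
Labels in order: BABABBAAABBA  (n_A = 6, n_B = 6)
Step 2: Count runs R = 8.
Step 3: Under H0 (random ordering), E[R] = 2*n_A*n_B/(n_A+n_B) + 1 = 2*6*6/12 + 1 = 7.0000.
        Var[R] = 2*n_A*n_B*(2*n_A*n_B - n_A - n_B) / ((n_A+n_B)^2 * (n_A+n_B-1)) = 4320/1584 = 2.7273.
        SD[R] = 1.6514.
Step 4: Continuity-corrected z = (R - 0.5 - E[R]) / SD[R] = (8 - 0.5 - 7.0000) / 1.6514 = 0.3028.
Step 5: Two-sided p-value via normal approximation = 2*(1 - Phi(|z|)) = 0.762069.
Step 6: alpha = 0.1. fail to reject H0.

R = 8, z = 0.3028, p = 0.762069, fail to reject H0.


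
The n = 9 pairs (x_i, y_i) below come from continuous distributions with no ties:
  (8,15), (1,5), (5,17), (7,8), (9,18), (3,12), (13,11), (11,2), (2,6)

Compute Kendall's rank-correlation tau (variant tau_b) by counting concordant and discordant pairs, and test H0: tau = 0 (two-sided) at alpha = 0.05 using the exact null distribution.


Step 1: Enumerate the 36 unordered pairs (i,j) with i<j and classify each by sign(x_j-x_i) * sign(y_j-y_i).
  (1,2):dx=-7,dy=-10->C; (1,3):dx=-3,dy=+2->D; (1,4):dx=-1,dy=-7->C; (1,5):dx=+1,dy=+3->C
  (1,6):dx=-5,dy=-3->C; (1,7):dx=+5,dy=-4->D; (1,8):dx=+3,dy=-13->D; (1,9):dx=-6,dy=-9->C
  (2,3):dx=+4,dy=+12->C; (2,4):dx=+6,dy=+3->C; (2,5):dx=+8,dy=+13->C; (2,6):dx=+2,dy=+7->C
  (2,7):dx=+12,dy=+6->C; (2,8):dx=+10,dy=-3->D; (2,9):dx=+1,dy=+1->C; (3,4):dx=+2,dy=-9->D
  (3,5):dx=+4,dy=+1->C; (3,6):dx=-2,dy=-5->C; (3,7):dx=+8,dy=-6->D; (3,8):dx=+6,dy=-15->D
  (3,9):dx=-3,dy=-11->C; (4,5):dx=+2,dy=+10->C; (4,6):dx=-4,dy=+4->D; (4,7):dx=+6,dy=+3->C
  (4,8):dx=+4,dy=-6->D; (4,9):dx=-5,dy=-2->C; (5,6):dx=-6,dy=-6->C; (5,7):dx=+4,dy=-7->D
  (5,8):dx=+2,dy=-16->D; (5,9):dx=-7,dy=-12->C; (6,7):dx=+10,dy=-1->D; (6,8):dx=+8,dy=-10->D
  (6,9):dx=-1,dy=-6->C; (7,8):dx=-2,dy=-9->C; (7,9):dx=-11,dy=-5->C; (8,9):dx=-9,dy=+4->D
Step 2: C = 22, D = 14, total pairs = 36.
Step 3: tau = (C - D)/(n(n-1)/2) = (22 - 14)/36 = 0.222222.
Step 4: Exact two-sided p-value (enumerate n! = 362880 permutations of y under H0): p = 0.476709.
Step 5: alpha = 0.05. fail to reject H0.

tau_b = 0.2222 (C=22, D=14), p = 0.476709, fail to reject H0.


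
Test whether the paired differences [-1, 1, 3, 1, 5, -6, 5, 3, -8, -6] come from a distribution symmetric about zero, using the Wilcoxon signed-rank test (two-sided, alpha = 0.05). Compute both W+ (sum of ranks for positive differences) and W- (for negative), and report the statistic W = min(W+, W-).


Step 1: Drop any zero differences (none here) and take |d_i|.
|d| = [1, 1, 3, 1, 5, 6, 5, 3, 8, 6]
Step 2: Midrank |d_i| (ties get averaged ranks).
ranks: |1|->2, |1|->2, |3|->4.5, |1|->2, |5|->6.5, |6|->8.5, |5|->6.5, |3|->4.5, |8|->10, |6|->8.5
Step 3: Attach original signs; sum ranks with positive sign and with negative sign.
W+ = 2 + 4.5 + 2 + 6.5 + 6.5 + 4.5 = 26
W- = 2 + 8.5 + 10 + 8.5 = 29
(Check: W+ + W- = 55 should equal n(n+1)/2 = 55.)
Step 4: Test statistic W = min(W+, W-) = 26.
Step 5: Ties in |d|, so use the tie-corrected normal approximation.
        E[W] = n(n+1)/4 = 10*11/4 = 27.5.
        Tie groups: |d|=1 (t=3), |d|=3 (t=2), |d|=5 (t=2), |d|=6 (t=2); sum(t^3 - t) = 42.
        Var[W] = n(n+1)(2n+1)/24 - sum(t^3-t)/48 = 2310/24 - 42/48 = 95.375.
        z = (W - E[W]) / sqrt(Var[W]) = (26 - 27.5) / 9.7660 = -0.1536.
        Two-sided p = 2*Phi(z) = 0.877930.
Step 6: alpha = 0.05. fail to reject H0.

W+ = 26, W- = 29, W = min = 26, p = 0.877930, fail to reject H0.


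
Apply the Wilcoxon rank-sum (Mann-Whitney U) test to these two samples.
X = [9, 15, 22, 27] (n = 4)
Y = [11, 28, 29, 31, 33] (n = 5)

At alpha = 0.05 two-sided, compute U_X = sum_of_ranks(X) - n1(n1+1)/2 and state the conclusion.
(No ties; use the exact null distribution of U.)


Step 1: Combine and sort all 9 observations; assign midranks.
sorted (value, group): (9,X), (11,Y), (15,X), (22,X), (27,X), (28,Y), (29,Y), (31,Y), (33,Y)
ranks: 9->1, 11->2, 15->3, 22->4, 27->5, 28->6, 29->7, 31->8, 33->9
Step 2: Rank sum for X: R1 = 1 + 3 + 4 + 5 = 13.
Step 3: U_X = R1 - n1(n1+1)/2 = 13 - 4*5/2 = 13 - 10 = 3.
       U_Y = n1*n2 - U_X = 20 - 3 = 17.
Step 4: No ties, so the exact null distribution of U (based on enumerating the C(9,4) = 126 equally likely rank assignments) gives the two-sided p-value.
Step 5: p-value = 0.111111; compare to alpha = 0.05. fail to reject H0.

U_X = 3, p = 0.111111, fail to reject H0 at alpha = 0.05.


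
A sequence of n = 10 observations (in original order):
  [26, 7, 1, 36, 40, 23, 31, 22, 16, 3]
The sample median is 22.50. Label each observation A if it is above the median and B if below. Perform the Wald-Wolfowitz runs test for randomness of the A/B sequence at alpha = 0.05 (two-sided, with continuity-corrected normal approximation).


Step 1: Compute median = 22.50; label A = above, B = below.
Labels in order: ABBAAAABBB  (n_A = 5, n_B = 5)
Step 2: Count runs R = 4.
Step 3: Under H0 (random ordering), E[R] = 2*n_A*n_B/(n_A+n_B) + 1 = 2*5*5/10 + 1 = 6.0000.
        Var[R] = 2*n_A*n_B*(2*n_A*n_B - n_A - n_B) / ((n_A+n_B)^2 * (n_A+n_B-1)) = 2000/900 = 2.2222.
        SD[R] = 1.4907.
Step 4: Continuity-corrected z = (R + 0.5 - E[R]) / SD[R] = (4 + 0.5 - 6.0000) / 1.4907 = -1.0062.
Step 5: Two-sided p-value via normal approximation = 2*(1 - Phi(|z|)) = 0.314305.
Step 6: alpha = 0.05. fail to reject H0.

R = 4, z = -1.0062, p = 0.314305, fail to reject H0.


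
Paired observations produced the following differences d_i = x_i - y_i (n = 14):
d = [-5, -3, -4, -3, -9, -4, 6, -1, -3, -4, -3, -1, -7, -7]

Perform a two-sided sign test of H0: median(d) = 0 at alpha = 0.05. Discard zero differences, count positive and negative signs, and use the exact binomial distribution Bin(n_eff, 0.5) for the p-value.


Step 1: Discard zero differences. Original n = 14; n_eff = number of nonzero differences = 14.
Nonzero differences (with sign): -5, -3, -4, -3, -9, -4, +6, -1, -3, -4, -3, -1, -7, -7
Step 2: Count signs: positive = 1, negative = 13.
Step 3: Under H0: P(positive) = 0.5, so the number of positives S ~ Bin(14, 0.5).
Step 4: Two-sided exact p-value = sum of Bin(14,0.5) probabilities at or below the observed probability = 0.001831.
Step 5: alpha = 0.05. reject H0.

n_eff = 14, pos = 1, neg = 13, p = 0.001831, reject H0.


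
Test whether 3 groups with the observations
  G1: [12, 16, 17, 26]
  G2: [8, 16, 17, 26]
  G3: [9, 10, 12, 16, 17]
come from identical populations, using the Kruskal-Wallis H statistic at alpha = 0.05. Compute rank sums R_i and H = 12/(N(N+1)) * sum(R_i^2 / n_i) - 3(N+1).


Step 1: Combine all N = 13 observations and assign midranks.
sorted (value, group, rank): (8,G2,1), (9,G3,2), (10,G3,3), (12,G1,4.5), (12,G3,4.5), (16,G1,7), (16,G2,7), (16,G3,7), (17,G1,10), (17,G2,10), (17,G3,10), (26,G1,12.5), (26,G2,12.5)
Step 2: Sum ranks within each group.
R_1 = 34 (n_1 = 4)
R_2 = 30.5 (n_2 = 4)
R_3 = 26.5 (n_3 = 5)
Step 3: H = 12/(N(N+1)) * sum(R_i^2/n_i) - 3(N+1)
     = 12/(13*14) * (34^2/4 + 30.5^2/4 + 26.5^2/5) - 3*14
     = 0.065934 * 662.013 - 42
     = 1.649176.
Step 4: Ties present; correction factor C = 1 - 60/(13^3 - 13) = 0.972527. Corrected H = 1.649176 / 0.972527 = 1.695763.
Step 5: Under H0, H ~ chi^2(2); p-value = 0.428321.
Step 6: alpha = 0.05. fail to reject H0.

H = 1.6958, df = 2, p = 0.428321, fail to reject H0.


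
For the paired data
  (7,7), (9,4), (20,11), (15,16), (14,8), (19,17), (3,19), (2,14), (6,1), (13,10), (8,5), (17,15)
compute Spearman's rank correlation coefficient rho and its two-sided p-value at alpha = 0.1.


Step 1: Rank x and y separately (midranks; no ties here).
rank(x): 7->4, 9->6, 20->12, 15->9, 14->8, 19->11, 3->2, 2->1, 6->3, 13->7, 8->5, 17->10
rank(y): 7->4, 4->2, 11->7, 16->10, 8->5, 17->11, 19->12, 14->8, 1->1, 10->6, 5->3, 15->9
Step 2: d_i = R_x(i) - R_y(i); compute d_i^2.
  (4-4)^2=0, (6-2)^2=16, (12-7)^2=25, (9-10)^2=1, (8-5)^2=9, (11-11)^2=0, (2-12)^2=100, (1-8)^2=49, (3-1)^2=4, (7-6)^2=1, (5-3)^2=4, (10-9)^2=1
sum(d^2) = 210.
Step 3: rho = 1 - 6*210 / (12*(12^2 - 1)) = 1 - 1260/1716 = 0.265734.
Step 4: Under H0, t = rho * sqrt((n-2)/(1-rho^2)) = 0.8717 ~ t(10).
Step 5: Two-sided p-value from the t-distribution with 10 df = 0.403833.
Step 6: alpha = 0.1. fail to reject H0.

rho = 0.2657, p = 0.403833, fail to reject H0 at alpha = 0.1.


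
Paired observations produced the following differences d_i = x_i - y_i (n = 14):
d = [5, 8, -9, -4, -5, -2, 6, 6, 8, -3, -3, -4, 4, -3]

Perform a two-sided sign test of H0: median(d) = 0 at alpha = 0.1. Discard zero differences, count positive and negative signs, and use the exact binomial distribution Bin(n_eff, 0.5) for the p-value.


Step 1: Discard zero differences. Original n = 14; n_eff = number of nonzero differences = 14.
Nonzero differences (with sign): +5, +8, -9, -4, -5, -2, +6, +6, +8, -3, -3, -4, +4, -3
Step 2: Count signs: positive = 6, negative = 8.
Step 3: Under H0: P(positive) = 0.5, so the number of positives S ~ Bin(14, 0.5).
Step 4: Two-sided exact p-value = sum of Bin(14,0.5) probabilities at or below the observed probability = 0.790527.
Step 5: alpha = 0.1. fail to reject H0.

n_eff = 14, pos = 6, neg = 8, p = 0.790527, fail to reject H0.


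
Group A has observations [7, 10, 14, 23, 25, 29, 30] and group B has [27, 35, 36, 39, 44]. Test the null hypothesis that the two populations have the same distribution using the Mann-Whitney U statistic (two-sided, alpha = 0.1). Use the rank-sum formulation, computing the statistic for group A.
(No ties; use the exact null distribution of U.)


Step 1: Combine and sort all 12 observations; assign midranks.
sorted (value, group): (7,X), (10,X), (14,X), (23,X), (25,X), (27,Y), (29,X), (30,X), (35,Y), (36,Y), (39,Y), (44,Y)
ranks: 7->1, 10->2, 14->3, 23->4, 25->5, 27->6, 29->7, 30->8, 35->9, 36->10, 39->11, 44->12
Step 2: Rank sum for X: R1 = 1 + 2 + 3 + 4 + 5 + 7 + 8 = 30.
Step 3: U_X = R1 - n1(n1+1)/2 = 30 - 7*8/2 = 30 - 28 = 2.
       U_Y = n1*n2 - U_X = 35 - 2 = 33.
Step 4: No ties, so the exact null distribution of U (based on enumerating the C(12,7) = 792 equally likely rank assignments) gives the two-sided p-value.
Step 5: p-value = 0.010101; compare to alpha = 0.1. reject H0.

U_X = 2, p = 0.010101, reject H0 at alpha = 0.1.


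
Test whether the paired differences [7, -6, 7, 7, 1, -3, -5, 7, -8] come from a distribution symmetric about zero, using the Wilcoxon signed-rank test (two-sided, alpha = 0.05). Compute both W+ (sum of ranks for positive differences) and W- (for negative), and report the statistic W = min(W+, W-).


Step 1: Drop any zero differences (none here) and take |d_i|.
|d| = [7, 6, 7, 7, 1, 3, 5, 7, 8]
Step 2: Midrank |d_i| (ties get averaged ranks).
ranks: |7|->6.5, |6|->4, |7|->6.5, |7|->6.5, |1|->1, |3|->2, |5|->3, |7|->6.5, |8|->9
Step 3: Attach original signs; sum ranks with positive sign and with negative sign.
W+ = 6.5 + 6.5 + 6.5 + 1 + 6.5 = 27
W- = 4 + 2 + 3 + 9 = 18
(Check: W+ + W- = 45 should equal n(n+1)/2 = 45.)
Step 4: Test statistic W = min(W+, W-) = 18.
Step 5: Ties in |d|, so use the tie-corrected normal approximation.
        E[W] = n(n+1)/4 = 9*10/4 = 22.5.
        Tie groups: |d|=7 (t=4); sum(t^3 - t) = 60.
        Var[W] = n(n+1)(2n+1)/24 - sum(t^3-t)/48 = 1710/24 - 60/48 = 70.
        z = (W - E[W]) / sqrt(Var[W]) = (18 - 22.5) / 8.3666 = -0.5379.
        Two-sided p = 2*Phi(z) = 0.590679.
Step 6: alpha = 0.05. fail to reject H0.

W+ = 27, W- = 18, W = min = 18, p = 0.590679, fail to reject H0.


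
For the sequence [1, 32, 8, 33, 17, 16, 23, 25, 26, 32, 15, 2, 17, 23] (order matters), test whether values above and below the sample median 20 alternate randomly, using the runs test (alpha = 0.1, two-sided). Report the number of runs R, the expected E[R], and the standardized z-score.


Step 1: Compute median = 20; label A = above, B = below.
Labels in order: BABABBAAAABBBA  (n_A = 7, n_B = 7)
Step 2: Count runs R = 8.
Step 3: Under H0 (random ordering), E[R] = 2*n_A*n_B/(n_A+n_B) + 1 = 2*7*7/14 + 1 = 8.0000.
        Var[R] = 2*n_A*n_B*(2*n_A*n_B - n_A - n_B) / ((n_A+n_B)^2 * (n_A+n_B-1)) = 8232/2548 = 3.2308.
        SD[R] = 1.7974.
Step 4: R = E[R], so z = 0 with no continuity correction.
Step 5: Two-sided p-value via normal approximation = 2*(1 - Phi(|z|)) = 1.000000.
Step 6: alpha = 0.1. fail to reject H0.

R = 8, z = 0.0000, p = 1.000000, fail to reject H0.


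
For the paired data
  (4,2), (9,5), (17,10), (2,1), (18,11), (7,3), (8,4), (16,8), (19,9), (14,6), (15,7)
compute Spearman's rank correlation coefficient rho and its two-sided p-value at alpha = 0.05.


Step 1: Rank x and y separately (midranks; no ties here).
rank(x): 4->2, 9->5, 17->9, 2->1, 18->10, 7->3, 8->4, 16->8, 19->11, 14->6, 15->7
rank(y): 2->2, 5->5, 10->10, 1->1, 11->11, 3->3, 4->4, 8->8, 9->9, 6->6, 7->7
Step 2: d_i = R_x(i) - R_y(i); compute d_i^2.
  (2-2)^2=0, (5-5)^2=0, (9-10)^2=1, (1-1)^2=0, (10-11)^2=1, (3-3)^2=0, (4-4)^2=0, (8-8)^2=0, (11-9)^2=4, (6-6)^2=0, (7-7)^2=0
sum(d^2) = 6.
Step 3: rho = 1 - 6*6 / (11*(11^2 - 1)) = 1 - 36/1320 = 0.972727.
Step 4: Under H0, t = rho * sqrt((n-2)/(1-rho^2)) = 12.5810 ~ t(9).
Step 5: Two-sided p-value from the t-distribution with 9 df = 0.000001.
Step 6: alpha = 0.05. reject H0.

rho = 0.9727, p = 0.000001, reject H0 at alpha = 0.05.


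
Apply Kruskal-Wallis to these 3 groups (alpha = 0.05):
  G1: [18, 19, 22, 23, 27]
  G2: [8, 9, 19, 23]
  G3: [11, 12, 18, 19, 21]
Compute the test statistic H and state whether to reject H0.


Step 1: Combine all N = 14 observations and assign midranks.
sorted (value, group, rank): (8,G2,1), (9,G2,2), (11,G3,3), (12,G3,4), (18,G1,5.5), (18,G3,5.5), (19,G1,8), (19,G2,8), (19,G3,8), (21,G3,10), (22,G1,11), (23,G1,12.5), (23,G2,12.5), (27,G1,14)
Step 2: Sum ranks within each group.
R_1 = 51 (n_1 = 5)
R_2 = 23.5 (n_2 = 4)
R_3 = 30.5 (n_3 = 5)
Step 3: H = 12/(N(N+1)) * sum(R_i^2/n_i) - 3(N+1)
     = 12/(14*15) * (51^2/5 + 23.5^2/4 + 30.5^2/5) - 3*15
     = 0.057143 * 844.312 - 45
     = 3.246429.
Step 4: Ties present; correction factor C = 1 - 36/(14^3 - 14) = 0.986813. Corrected H = 3.246429 / 0.986813 = 3.289811.
Step 5: Under H0, H ~ chi^2(2); p-value = 0.193031.
Step 6: alpha = 0.05. fail to reject H0.

H = 3.2898, df = 2, p = 0.193031, fail to reject H0.


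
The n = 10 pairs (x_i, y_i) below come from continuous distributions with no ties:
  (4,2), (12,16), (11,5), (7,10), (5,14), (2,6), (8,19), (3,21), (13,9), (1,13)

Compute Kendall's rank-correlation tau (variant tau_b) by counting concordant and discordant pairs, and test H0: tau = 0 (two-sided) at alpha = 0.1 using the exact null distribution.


Step 1: Enumerate the 45 unordered pairs (i,j) with i<j and classify each by sign(x_j-x_i) * sign(y_j-y_i).
  (1,2):dx=+8,dy=+14->C; (1,3):dx=+7,dy=+3->C; (1,4):dx=+3,dy=+8->C; (1,5):dx=+1,dy=+12->C
  (1,6):dx=-2,dy=+4->D; (1,7):dx=+4,dy=+17->C; (1,8):dx=-1,dy=+19->D; (1,9):dx=+9,dy=+7->C
  (1,10):dx=-3,dy=+11->D; (2,3):dx=-1,dy=-11->C; (2,4):dx=-5,dy=-6->C; (2,5):dx=-7,dy=-2->C
  (2,6):dx=-10,dy=-10->C; (2,7):dx=-4,dy=+3->D; (2,8):dx=-9,dy=+5->D; (2,9):dx=+1,dy=-7->D
  (2,10):dx=-11,dy=-3->C; (3,4):dx=-4,dy=+5->D; (3,5):dx=-6,dy=+9->D; (3,6):dx=-9,dy=+1->D
  (3,7):dx=-3,dy=+14->D; (3,8):dx=-8,dy=+16->D; (3,9):dx=+2,dy=+4->C; (3,10):dx=-10,dy=+8->D
  (4,5):dx=-2,dy=+4->D; (4,6):dx=-5,dy=-4->C; (4,7):dx=+1,dy=+9->C; (4,8):dx=-4,dy=+11->D
  (4,9):dx=+6,dy=-1->D; (4,10):dx=-6,dy=+3->D; (5,6):dx=-3,dy=-8->C; (5,7):dx=+3,dy=+5->C
  (5,8):dx=-2,dy=+7->D; (5,9):dx=+8,dy=-5->D; (5,10):dx=-4,dy=-1->C; (6,7):dx=+6,dy=+13->C
  (6,8):dx=+1,dy=+15->C; (6,9):dx=+11,dy=+3->C; (6,10):dx=-1,dy=+7->D; (7,8):dx=-5,dy=+2->D
  (7,9):dx=+5,dy=-10->D; (7,10):dx=-7,dy=-6->C; (8,9):dx=+10,dy=-12->D; (8,10):dx=-2,dy=-8->C
  (9,10):dx=-12,dy=+4->D
Step 2: C = 22, D = 23, total pairs = 45.
Step 3: tau = (C - D)/(n(n-1)/2) = (22 - 23)/45 = -0.022222.
Step 4: Exact two-sided p-value (enumerate n! = 3628800 permutations of y under H0): p = 1.000000.
Step 5: alpha = 0.1. fail to reject H0.

tau_b = -0.0222 (C=22, D=23), p = 1.000000, fail to reject H0.


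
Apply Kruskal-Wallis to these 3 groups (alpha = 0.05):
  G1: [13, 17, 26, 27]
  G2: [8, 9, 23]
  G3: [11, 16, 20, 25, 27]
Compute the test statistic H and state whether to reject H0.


Step 1: Combine all N = 12 observations and assign midranks.
sorted (value, group, rank): (8,G2,1), (9,G2,2), (11,G3,3), (13,G1,4), (16,G3,5), (17,G1,6), (20,G3,7), (23,G2,8), (25,G3,9), (26,G1,10), (27,G1,11.5), (27,G3,11.5)
Step 2: Sum ranks within each group.
R_1 = 31.5 (n_1 = 4)
R_2 = 11 (n_2 = 3)
R_3 = 35.5 (n_3 = 5)
Step 3: H = 12/(N(N+1)) * sum(R_i^2/n_i) - 3(N+1)
     = 12/(12*13) * (31.5^2/4 + 11^2/3 + 35.5^2/5) - 3*13
     = 0.076923 * 540.446 - 39
     = 2.572756.
Step 4: Ties present; correction factor C = 1 - 6/(12^3 - 12) = 0.996503. Corrected H = 2.572756 / 0.996503 = 2.581784.
Step 5: Under H0, H ~ chi^2(2); p-value = 0.275025.
Step 6: alpha = 0.05. fail to reject H0.

H = 2.5818, df = 2, p = 0.275025, fail to reject H0.


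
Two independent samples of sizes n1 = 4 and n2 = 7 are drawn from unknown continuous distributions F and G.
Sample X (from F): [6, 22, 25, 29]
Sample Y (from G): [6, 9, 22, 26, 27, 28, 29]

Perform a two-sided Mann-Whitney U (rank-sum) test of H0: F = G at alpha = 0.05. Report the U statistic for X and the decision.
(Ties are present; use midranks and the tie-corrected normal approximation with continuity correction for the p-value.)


Step 1: Combine and sort all 11 observations; assign midranks.
sorted (value, group): (6,X), (6,Y), (9,Y), (22,X), (22,Y), (25,X), (26,Y), (27,Y), (28,Y), (29,X), (29,Y)
ranks: 6->1.5, 6->1.5, 9->3, 22->4.5, 22->4.5, 25->6, 26->7, 27->8, 28->9, 29->10.5, 29->10.5
Step 2: Rank sum for X: R1 = 1.5 + 4.5 + 6 + 10.5 = 22.5.
Step 3: U_X = R1 - n1(n1+1)/2 = 22.5 - 4*5/2 = 22.5 - 10 = 12.5.
       U_Y = n1*n2 - U_X = 28 - 12.5 = 15.5.
Step 4: Ties are present, so use the tie-corrected normal approximation (with continuity correction) for the p-value.
Step 5: p-value = 0.849087; compare to alpha = 0.05. fail to reject H0.

U_X = 12.5, p = 0.849087, fail to reject H0 at alpha = 0.05.


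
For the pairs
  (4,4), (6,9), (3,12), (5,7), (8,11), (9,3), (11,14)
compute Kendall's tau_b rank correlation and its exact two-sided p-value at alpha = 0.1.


Step 1: Enumerate the 21 unordered pairs (i,j) with i<j and classify each by sign(x_j-x_i) * sign(y_j-y_i).
  (1,2):dx=+2,dy=+5->C; (1,3):dx=-1,dy=+8->D; (1,4):dx=+1,dy=+3->C; (1,5):dx=+4,dy=+7->C
  (1,6):dx=+5,dy=-1->D; (1,7):dx=+7,dy=+10->C; (2,3):dx=-3,dy=+3->D; (2,4):dx=-1,dy=-2->C
  (2,5):dx=+2,dy=+2->C; (2,6):dx=+3,dy=-6->D; (2,7):dx=+5,dy=+5->C; (3,4):dx=+2,dy=-5->D
  (3,5):dx=+5,dy=-1->D; (3,6):dx=+6,dy=-9->D; (3,7):dx=+8,dy=+2->C; (4,5):dx=+3,dy=+4->C
  (4,6):dx=+4,dy=-4->D; (4,7):dx=+6,dy=+7->C; (5,6):dx=+1,dy=-8->D; (5,7):dx=+3,dy=+3->C
  (6,7):dx=+2,dy=+11->C
Step 2: C = 12, D = 9, total pairs = 21.
Step 3: tau = (C - D)/(n(n-1)/2) = (12 - 9)/21 = 0.142857.
Step 4: Exact two-sided p-value (enumerate n! = 5040 permutations of y under H0): p = 0.772619.
Step 5: alpha = 0.1. fail to reject H0.

tau_b = 0.1429 (C=12, D=9), p = 0.772619, fail to reject H0.


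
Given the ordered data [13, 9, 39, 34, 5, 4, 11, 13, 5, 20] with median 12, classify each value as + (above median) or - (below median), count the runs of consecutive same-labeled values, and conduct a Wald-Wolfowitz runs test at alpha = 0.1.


Step 1: Compute median = 12; label A = above, B = below.
Labels in order: ABAABBBABA  (n_A = 5, n_B = 5)
Step 2: Count runs R = 7.
Step 3: Under H0 (random ordering), E[R] = 2*n_A*n_B/(n_A+n_B) + 1 = 2*5*5/10 + 1 = 6.0000.
        Var[R] = 2*n_A*n_B*(2*n_A*n_B - n_A - n_B) / ((n_A+n_B)^2 * (n_A+n_B-1)) = 2000/900 = 2.2222.
        SD[R] = 1.4907.
Step 4: Continuity-corrected z = (R - 0.5 - E[R]) / SD[R] = (7 - 0.5 - 6.0000) / 1.4907 = 0.3354.
Step 5: Two-sided p-value via normal approximation = 2*(1 - Phi(|z|)) = 0.737316.
Step 6: alpha = 0.1. fail to reject H0.

R = 7, z = 0.3354, p = 0.737316, fail to reject H0.


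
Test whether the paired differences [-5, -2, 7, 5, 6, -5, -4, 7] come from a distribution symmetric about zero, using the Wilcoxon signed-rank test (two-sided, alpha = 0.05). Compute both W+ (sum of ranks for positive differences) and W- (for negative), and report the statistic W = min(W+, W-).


Step 1: Drop any zero differences (none here) and take |d_i|.
|d| = [5, 2, 7, 5, 6, 5, 4, 7]
Step 2: Midrank |d_i| (ties get averaged ranks).
ranks: |5|->4, |2|->1, |7|->7.5, |5|->4, |6|->6, |5|->4, |4|->2, |7|->7.5
Step 3: Attach original signs; sum ranks with positive sign and with negative sign.
W+ = 7.5 + 4 + 6 + 7.5 = 25
W- = 4 + 1 + 4 + 2 = 11
(Check: W+ + W- = 36 should equal n(n+1)/2 = 36.)
Step 4: Test statistic W = min(W+, W-) = 11.
Step 5: Ties in |d|, so use the tie-corrected normal approximation.
        E[W] = n(n+1)/4 = 8*9/4 = 18.
        Tie groups: |d|=5 (t=3), |d|=7 (t=2); sum(t^3 - t) = 30.
        Var[W] = n(n+1)(2n+1)/24 - sum(t^3-t)/48 = 1224/24 - 30/48 = 50.375.
        z = (W - E[W]) / sqrt(Var[W]) = (11 - 18) / 7.0975 = -0.9863.
        Two-sided p = 2*Phi(z) = 0.324007.
Step 6: alpha = 0.05. fail to reject H0.

W+ = 25, W- = 11, W = min = 11, p = 0.324007, fail to reject H0.


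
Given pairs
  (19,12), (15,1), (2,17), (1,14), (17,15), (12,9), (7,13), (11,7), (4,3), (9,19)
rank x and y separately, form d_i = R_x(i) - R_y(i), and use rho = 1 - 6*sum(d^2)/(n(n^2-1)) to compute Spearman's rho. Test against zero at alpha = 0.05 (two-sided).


Step 1: Rank x and y separately (midranks; no ties here).
rank(x): 19->10, 15->8, 2->2, 1->1, 17->9, 12->7, 7->4, 11->6, 4->3, 9->5
rank(y): 12->5, 1->1, 17->9, 14->7, 15->8, 9->4, 13->6, 7->3, 3->2, 19->10
Step 2: d_i = R_x(i) - R_y(i); compute d_i^2.
  (10-5)^2=25, (8-1)^2=49, (2-9)^2=49, (1-7)^2=36, (9-8)^2=1, (7-4)^2=9, (4-6)^2=4, (6-3)^2=9, (3-2)^2=1, (5-10)^2=25
sum(d^2) = 208.
Step 3: rho = 1 - 6*208 / (10*(10^2 - 1)) = 1 - 1248/990 = -0.260606.
Step 4: Under H0, t = rho * sqrt((n-2)/(1-rho^2)) = -0.7635 ~ t(8).
Step 5: Two-sided p-value from the t-distribution with 8 df = 0.467089.
Step 6: alpha = 0.05. fail to reject H0.

rho = -0.2606, p = 0.467089, fail to reject H0 at alpha = 0.05.


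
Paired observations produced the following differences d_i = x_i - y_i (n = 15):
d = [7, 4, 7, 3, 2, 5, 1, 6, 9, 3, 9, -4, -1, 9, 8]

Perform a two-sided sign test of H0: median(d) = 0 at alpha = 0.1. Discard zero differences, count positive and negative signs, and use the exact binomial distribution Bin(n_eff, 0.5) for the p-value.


Step 1: Discard zero differences. Original n = 15; n_eff = number of nonzero differences = 15.
Nonzero differences (with sign): +7, +4, +7, +3, +2, +5, +1, +6, +9, +3, +9, -4, -1, +9, +8
Step 2: Count signs: positive = 13, negative = 2.
Step 3: Under H0: P(positive) = 0.5, so the number of positives S ~ Bin(15, 0.5).
Step 4: Two-sided exact p-value = sum of Bin(15,0.5) probabilities at or below the observed probability = 0.007385.
Step 5: alpha = 0.1. reject H0.

n_eff = 15, pos = 13, neg = 2, p = 0.007385, reject H0.


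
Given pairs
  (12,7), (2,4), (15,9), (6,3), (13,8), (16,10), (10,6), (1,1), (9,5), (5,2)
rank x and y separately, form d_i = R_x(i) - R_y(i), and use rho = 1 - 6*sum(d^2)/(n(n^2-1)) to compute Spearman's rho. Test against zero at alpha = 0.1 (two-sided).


Step 1: Rank x and y separately (midranks; no ties here).
rank(x): 12->7, 2->2, 15->9, 6->4, 13->8, 16->10, 10->6, 1->1, 9->5, 5->3
rank(y): 7->7, 4->4, 9->9, 3->3, 8->8, 10->10, 6->6, 1->1, 5->5, 2->2
Step 2: d_i = R_x(i) - R_y(i); compute d_i^2.
  (7-7)^2=0, (2-4)^2=4, (9-9)^2=0, (4-3)^2=1, (8-8)^2=0, (10-10)^2=0, (6-6)^2=0, (1-1)^2=0, (5-5)^2=0, (3-2)^2=1
sum(d^2) = 6.
Step 3: rho = 1 - 6*6 / (10*(10^2 - 1)) = 1 - 36/990 = 0.963636.
Step 4: Under H0, t = rho * sqrt((n-2)/(1-rho^2)) = 10.1999 ~ t(8).
Step 5: Two-sided p-value from the t-distribution with 8 df = 0.000007.
Step 6: alpha = 0.1. reject H0.

rho = 0.9636, p = 0.000007, reject H0 at alpha = 0.1.


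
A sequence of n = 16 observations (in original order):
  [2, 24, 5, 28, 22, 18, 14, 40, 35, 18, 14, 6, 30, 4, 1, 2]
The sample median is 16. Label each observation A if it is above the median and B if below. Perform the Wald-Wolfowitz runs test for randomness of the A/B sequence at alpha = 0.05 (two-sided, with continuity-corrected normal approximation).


Step 1: Compute median = 16; label A = above, B = below.
Labels in order: BABAAABAAABBABBB  (n_A = 8, n_B = 8)
Step 2: Count runs R = 9.
Step 3: Under H0 (random ordering), E[R] = 2*n_A*n_B/(n_A+n_B) + 1 = 2*8*8/16 + 1 = 9.0000.
        Var[R] = 2*n_A*n_B*(2*n_A*n_B - n_A - n_B) / ((n_A+n_B)^2 * (n_A+n_B-1)) = 14336/3840 = 3.7333.
        SD[R] = 1.9322.
Step 4: R = E[R], so z = 0 with no continuity correction.
Step 5: Two-sided p-value via normal approximation = 2*(1 - Phi(|z|)) = 1.000000.
Step 6: alpha = 0.05. fail to reject H0.

R = 9, z = 0.0000, p = 1.000000, fail to reject H0.


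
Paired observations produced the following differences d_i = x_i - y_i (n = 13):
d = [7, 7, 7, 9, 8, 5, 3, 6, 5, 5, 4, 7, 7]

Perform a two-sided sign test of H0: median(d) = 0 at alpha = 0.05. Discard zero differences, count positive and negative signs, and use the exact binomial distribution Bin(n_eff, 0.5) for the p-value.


Step 1: Discard zero differences. Original n = 13; n_eff = number of nonzero differences = 13.
Nonzero differences (with sign): +7, +7, +7, +9, +8, +5, +3, +6, +5, +5, +4, +7, +7
Step 2: Count signs: positive = 13, negative = 0.
Step 3: Under H0: P(positive) = 0.5, so the number of positives S ~ Bin(13, 0.5).
Step 4: Two-sided exact p-value = sum of Bin(13,0.5) probabilities at or below the observed probability = 0.000244.
Step 5: alpha = 0.05. reject H0.

n_eff = 13, pos = 13, neg = 0, p = 0.000244, reject H0.


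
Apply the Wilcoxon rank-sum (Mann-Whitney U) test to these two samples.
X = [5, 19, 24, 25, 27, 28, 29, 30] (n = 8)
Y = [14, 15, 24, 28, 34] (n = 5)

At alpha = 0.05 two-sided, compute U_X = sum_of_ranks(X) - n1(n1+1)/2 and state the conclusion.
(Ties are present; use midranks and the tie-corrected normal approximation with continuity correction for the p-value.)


Step 1: Combine and sort all 13 observations; assign midranks.
sorted (value, group): (5,X), (14,Y), (15,Y), (19,X), (24,X), (24,Y), (25,X), (27,X), (28,X), (28,Y), (29,X), (30,X), (34,Y)
ranks: 5->1, 14->2, 15->3, 19->4, 24->5.5, 24->5.5, 25->7, 27->8, 28->9.5, 28->9.5, 29->11, 30->12, 34->13
Step 2: Rank sum for X: R1 = 1 + 4 + 5.5 + 7 + 8 + 9.5 + 11 + 12 = 58.
Step 3: U_X = R1 - n1(n1+1)/2 = 58 - 8*9/2 = 58 - 36 = 22.
       U_Y = n1*n2 - U_X = 40 - 22 = 18.
Step 4: Ties are present, so use the tie-corrected normal approximation (with continuity correction) for the p-value.
Step 5: p-value = 0.825728; compare to alpha = 0.05. fail to reject H0.

U_X = 22, p = 0.825728, fail to reject H0 at alpha = 0.05.


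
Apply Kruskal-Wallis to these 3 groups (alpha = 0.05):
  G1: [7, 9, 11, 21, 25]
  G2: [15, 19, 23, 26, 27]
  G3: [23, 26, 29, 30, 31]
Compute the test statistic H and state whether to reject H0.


Step 1: Combine all N = 15 observations and assign midranks.
sorted (value, group, rank): (7,G1,1), (9,G1,2), (11,G1,3), (15,G2,4), (19,G2,5), (21,G1,6), (23,G2,7.5), (23,G3,7.5), (25,G1,9), (26,G2,10.5), (26,G3,10.5), (27,G2,12), (29,G3,13), (30,G3,14), (31,G3,15)
Step 2: Sum ranks within each group.
R_1 = 21 (n_1 = 5)
R_2 = 39 (n_2 = 5)
R_3 = 60 (n_3 = 5)
Step 3: H = 12/(N(N+1)) * sum(R_i^2/n_i) - 3(N+1)
     = 12/(15*16) * (21^2/5 + 39^2/5 + 60^2/5) - 3*16
     = 0.050000 * 1112.4 - 48
     = 7.620000.
Step 4: Ties present; correction factor C = 1 - 12/(15^3 - 15) = 0.996429. Corrected H = 7.620000 / 0.996429 = 7.647312.
Step 5: Under H0, H ~ chi^2(2); p-value = 0.021848.
Step 6: alpha = 0.05. reject H0.

H = 7.6473, df = 2, p = 0.021848, reject H0.


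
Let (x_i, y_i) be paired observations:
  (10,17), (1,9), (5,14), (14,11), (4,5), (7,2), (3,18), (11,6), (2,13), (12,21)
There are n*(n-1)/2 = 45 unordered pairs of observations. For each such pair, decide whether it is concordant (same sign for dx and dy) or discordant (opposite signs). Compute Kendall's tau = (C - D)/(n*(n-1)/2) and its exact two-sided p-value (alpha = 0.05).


Step 1: Enumerate the 45 unordered pairs (i,j) with i<j and classify each by sign(x_j-x_i) * sign(y_j-y_i).
  (1,2):dx=-9,dy=-8->C; (1,3):dx=-5,dy=-3->C; (1,4):dx=+4,dy=-6->D; (1,5):dx=-6,dy=-12->C
  (1,6):dx=-3,dy=-15->C; (1,7):dx=-7,dy=+1->D; (1,8):dx=+1,dy=-11->D; (1,9):dx=-8,dy=-4->C
  (1,10):dx=+2,dy=+4->C; (2,3):dx=+4,dy=+5->C; (2,4):dx=+13,dy=+2->C; (2,5):dx=+3,dy=-4->D
  (2,6):dx=+6,dy=-7->D; (2,7):dx=+2,dy=+9->C; (2,8):dx=+10,dy=-3->D; (2,9):dx=+1,dy=+4->C
  (2,10):dx=+11,dy=+12->C; (3,4):dx=+9,dy=-3->D; (3,5):dx=-1,dy=-9->C; (3,6):dx=+2,dy=-12->D
  (3,7):dx=-2,dy=+4->D; (3,8):dx=+6,dy=-8->D; (3,9):dx=-3,dy=-1->C; (3,10):dx=+7,dy=+7->C
  (4,5):dx=-10,dy=-6->C; (4,6):dx=-7,dy=-9->C; (4,7):dx=-11,dy=+7->D; (4,8):dx=-3,dy=-5->C
  (4,9):dx=-12,dy=+2->D; (4,10):dx=-2,dy=+10->D; (5,6):dx=+3,dy=-3->D; (5,7):dx=-1,dy=+13->D
  (5,8):dx=+7,dy=+1->C; (5,9):dx=-2,dy=+8->D; (5,10):dx=+8,dy=+16->C; (6,7):dx=-4,dy=+16->D
  (6,8):dx=+4,dy=+4->C; (6,9):dx=-5,dy=+11->D; (6,10):dx=+5,dy=+19->C; (7,8):dx=+8,dy=-12->D
  (7,9):dx=-1,dy=-5->C; (7,10):dx=+9,dy=+3->C; (8,9):dx=-9,dy=+7->D; (8,10):dx=+1,dy=+15->C
  (9,10):dx=+10,dy=+8->C
Step 2: C = 25, D = 20, total pairs = 45.
Step 3: tau = (C - D)/(n(n-1)/2) = (25 - 20)/45 = 0.111111.
Step 4: Exact two-sided p-value (enumerate n! = 3628800 permutations of y under H0): p = 0.727490.
Step 5: alpha = 0.05. fail to reject H0.

tau_b = 0.1111 (C=25, D=20), p = 0.727490, fail to reject H0.
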